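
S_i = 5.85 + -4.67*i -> [5.85, 1.18, -3.49, -8.16, -12.83]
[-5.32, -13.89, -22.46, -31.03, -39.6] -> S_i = -5.32 + -8.57*i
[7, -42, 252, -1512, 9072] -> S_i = 7*-6^i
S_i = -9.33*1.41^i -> [-9.33, -13.16, -18.55, -26.15, -36.88]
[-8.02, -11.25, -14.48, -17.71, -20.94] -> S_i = -8.02 + -3.23*i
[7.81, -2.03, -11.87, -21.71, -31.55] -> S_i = 7.81 + -9.84*i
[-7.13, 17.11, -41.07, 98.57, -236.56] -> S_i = -7.13*(-2.40)^i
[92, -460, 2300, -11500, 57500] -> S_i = 92*-5^i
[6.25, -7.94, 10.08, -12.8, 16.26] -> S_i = 6.25*(-1.27)^i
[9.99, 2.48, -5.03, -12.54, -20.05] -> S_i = 9.99 + -7.51*i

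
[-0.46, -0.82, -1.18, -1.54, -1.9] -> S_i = -0.46 + -0.36*i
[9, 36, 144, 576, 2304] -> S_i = 9*4^i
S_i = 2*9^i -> [2, 18, 162, 1458, 13122]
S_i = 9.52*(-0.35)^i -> [9.52, -3.33, 1.17, -0.41, 0.14]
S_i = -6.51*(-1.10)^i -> [-6.51, 7.16, -7.88, 8.66, -9.53]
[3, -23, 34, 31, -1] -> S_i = Random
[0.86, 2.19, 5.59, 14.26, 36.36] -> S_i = 0.86*2.55^i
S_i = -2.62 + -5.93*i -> [-2.62, -8.55, -14.48, -20.41, -26.34]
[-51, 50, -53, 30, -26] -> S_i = Random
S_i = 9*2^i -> [9, 18, 36, 72, 144]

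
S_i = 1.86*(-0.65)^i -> [1.86, -1.21, 0.79, -0.51, 0.33]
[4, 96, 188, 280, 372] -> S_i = 4 + 92*i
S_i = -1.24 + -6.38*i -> [-1.24, -7.62, -14.0, -20.38, -26.76]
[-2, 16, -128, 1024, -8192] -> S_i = -2*-8^i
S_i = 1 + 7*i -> [1, 8, 15, 22, 29]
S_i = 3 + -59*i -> [3, -56, -115, -174, -233]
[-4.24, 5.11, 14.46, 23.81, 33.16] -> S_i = -4.24 + 9.35*i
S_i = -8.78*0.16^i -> [-8.78, -1.4, -0.22, -0.04, -0.01]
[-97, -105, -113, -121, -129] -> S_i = -97 + -8*i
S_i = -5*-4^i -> [-5, 20, -80, 320, -1280]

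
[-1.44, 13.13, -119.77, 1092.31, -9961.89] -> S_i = -1.44*(-9.12)^i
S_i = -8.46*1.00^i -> [-8.46, -8.46, -8.46, -8.46, -8.46]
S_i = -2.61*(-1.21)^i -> [-2.61, 3.16, -3.82, 4.62, -5.59]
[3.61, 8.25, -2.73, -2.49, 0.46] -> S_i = Random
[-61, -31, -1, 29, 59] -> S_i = -61 + 30*i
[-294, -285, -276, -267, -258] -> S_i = -294 + 9*i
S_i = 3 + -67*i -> [3, -64, -131, -198, -265]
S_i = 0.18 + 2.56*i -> [0.18, 2.74, 5.3, 7.86, 10.42]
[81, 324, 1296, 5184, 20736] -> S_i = 81*4^i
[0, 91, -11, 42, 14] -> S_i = Random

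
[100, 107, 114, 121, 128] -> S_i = 100 + 7*i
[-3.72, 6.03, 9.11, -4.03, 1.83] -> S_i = Random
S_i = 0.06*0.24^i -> [0.06, 0.01, 0.0, 0.0, 0.0]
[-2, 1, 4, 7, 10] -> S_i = -2 + 3*i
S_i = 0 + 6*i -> [0, 6, 12, 18, 24]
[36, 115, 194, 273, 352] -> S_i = 36 + 79*i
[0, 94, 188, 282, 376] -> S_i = 0 + 94*i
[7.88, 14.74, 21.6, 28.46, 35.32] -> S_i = 7.88 + 6.86*i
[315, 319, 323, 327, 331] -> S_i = 315 + 4*i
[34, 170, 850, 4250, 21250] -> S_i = 34*5^i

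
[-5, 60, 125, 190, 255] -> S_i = -5 + 65*i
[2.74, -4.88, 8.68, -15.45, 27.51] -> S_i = 2.74*(-1.78)^i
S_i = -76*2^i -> [-76, -152, -304, -608, -1216]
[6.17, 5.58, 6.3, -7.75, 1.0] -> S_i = Random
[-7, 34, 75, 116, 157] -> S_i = -7 + 41*i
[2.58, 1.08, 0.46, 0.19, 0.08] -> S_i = 2.58*0.42^i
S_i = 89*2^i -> [89, 178, 356, 712, 1424]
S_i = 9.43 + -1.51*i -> [9.43, 7.92, 6.41, 4.9, 3.39]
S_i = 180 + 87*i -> [180, 267, 354, 441, 528]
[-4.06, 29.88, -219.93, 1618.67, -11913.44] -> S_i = -4.06*(-7.36)^i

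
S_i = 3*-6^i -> [3, -18, 108, -648, 3888]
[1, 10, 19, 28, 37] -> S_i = 1 + 9*i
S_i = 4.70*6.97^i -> [4.7, 32.76, 228.33, 1591.46, 11092.49]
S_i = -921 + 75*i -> [-921, -846, -771, -696, -621]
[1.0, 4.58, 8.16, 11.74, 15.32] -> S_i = 1.00 + 3.58*i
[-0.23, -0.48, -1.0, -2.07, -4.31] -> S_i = -0.23*2.08^i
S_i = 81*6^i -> [81, 486, 2916, 17496, 104976]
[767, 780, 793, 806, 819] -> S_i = 767 + 13*i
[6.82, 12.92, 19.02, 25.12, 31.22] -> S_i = 6.82 + 6.10*i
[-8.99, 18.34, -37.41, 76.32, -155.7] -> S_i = -8.99*(-2.04)^i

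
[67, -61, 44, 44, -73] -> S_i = Random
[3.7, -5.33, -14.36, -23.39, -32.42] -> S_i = 3.70 + -9.03*i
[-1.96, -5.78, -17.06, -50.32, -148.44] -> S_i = -1.96*2.95^i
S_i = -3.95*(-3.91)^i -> [-3.95, 15.44, -60.39, 236.12, -923.22]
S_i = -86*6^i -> [-86, -516, -3096, -18576, -111456]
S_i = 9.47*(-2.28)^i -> [9.47, -21.59, 49.23, -112.24, 255.91]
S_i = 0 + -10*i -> [0, -10, -20, -30, -40]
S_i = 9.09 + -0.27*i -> [9.09, 8.82, 8.55, 8.28, 8.01]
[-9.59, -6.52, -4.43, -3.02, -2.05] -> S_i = -9.59*0.68^i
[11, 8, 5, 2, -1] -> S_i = 11 + -3*i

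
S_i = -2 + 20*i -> [-2, 18, 38, 58, 78]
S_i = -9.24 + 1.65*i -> [-9.24, -7.59, -5.94, -4.29, -2.64]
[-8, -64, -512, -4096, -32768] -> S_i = -8*8^i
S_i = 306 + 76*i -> [306, 382, 458, 534, 610]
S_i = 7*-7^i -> [7, -49, 343, -2401, 16807]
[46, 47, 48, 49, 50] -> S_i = 46 + 1*i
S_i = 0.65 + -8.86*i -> [0.65, -8.21, -17.07, -25.93, -34.79]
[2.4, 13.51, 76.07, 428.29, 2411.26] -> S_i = 2.40*5.63^i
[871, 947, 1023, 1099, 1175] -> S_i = 871 + 76*i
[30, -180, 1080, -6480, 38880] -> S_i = 30*-6^i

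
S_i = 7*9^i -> [7, 63, 567, 5103, 45927]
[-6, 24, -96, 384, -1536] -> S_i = -6*-4^i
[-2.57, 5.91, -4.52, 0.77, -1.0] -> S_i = Random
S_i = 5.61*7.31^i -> [5.61, 41.01, 299.78, 2191.37, 16018.89]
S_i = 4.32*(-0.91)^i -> [4.32, -3.93, 3.58, -3.26, 2.96]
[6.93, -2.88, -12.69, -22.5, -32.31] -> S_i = 6.93 + -9.81*i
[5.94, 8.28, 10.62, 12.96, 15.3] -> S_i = 5.94 + 2.34*i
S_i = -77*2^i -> [-77, -154, -308, -616, -1232]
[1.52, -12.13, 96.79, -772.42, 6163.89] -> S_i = 1.52*(-7.98)^i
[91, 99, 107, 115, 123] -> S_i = 91 + 8*i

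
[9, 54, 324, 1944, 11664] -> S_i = 9*6^i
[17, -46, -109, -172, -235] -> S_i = 17 + -63*i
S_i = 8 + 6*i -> [8, 14, 20, 26, 32]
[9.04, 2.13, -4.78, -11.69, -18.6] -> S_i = 9.04 + -6.91*i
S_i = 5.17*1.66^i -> [5.17, 8.58, 14.25, 23.65, 39.26]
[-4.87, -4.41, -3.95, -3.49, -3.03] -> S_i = -4.87 + 0.46*i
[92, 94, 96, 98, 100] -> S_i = 92 + 2*i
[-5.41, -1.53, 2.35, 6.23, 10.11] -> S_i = -5.41 + 3.88*i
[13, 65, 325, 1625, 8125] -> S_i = 13*5^i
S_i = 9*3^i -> [9, 27, 81, 243, 729]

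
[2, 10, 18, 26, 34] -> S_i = 2 + 8*i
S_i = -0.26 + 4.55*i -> [-0.26, 4.29, 8.84, 13.39, 17.94]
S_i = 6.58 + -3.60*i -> [6.58, 2.98, -0.62, -4.22, -7.82]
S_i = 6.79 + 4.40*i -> [6.79, 11.19, 15.59, 19.99, 24.39]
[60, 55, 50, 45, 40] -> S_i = 60 + -5*i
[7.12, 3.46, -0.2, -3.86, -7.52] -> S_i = 7.12 + -3.66*i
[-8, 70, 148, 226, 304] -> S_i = -8 + 78*i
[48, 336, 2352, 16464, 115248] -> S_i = 48*7^i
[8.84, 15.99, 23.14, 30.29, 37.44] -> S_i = 8.84 + 7.15*i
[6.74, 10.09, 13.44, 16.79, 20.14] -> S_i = 6.74 + 3.35*i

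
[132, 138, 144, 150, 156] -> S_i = 132 + 6*i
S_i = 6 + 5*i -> [6, 11, 16, 21, 26]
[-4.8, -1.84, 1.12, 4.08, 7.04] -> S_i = -4.80 + 2.96*i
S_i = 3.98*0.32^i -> [3.98, 1.27, 0.41, 0.13, 0.04]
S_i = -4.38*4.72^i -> [-4.38, -20.67, -97.58, -460.57, -2173.91]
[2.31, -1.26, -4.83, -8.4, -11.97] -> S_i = 2.31 + -3.57*i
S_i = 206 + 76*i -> [206, 282, 358, 434, 510]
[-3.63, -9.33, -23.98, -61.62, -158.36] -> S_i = -3.63*2.57^i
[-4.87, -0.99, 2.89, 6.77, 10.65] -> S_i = -4.87 + 3.88*i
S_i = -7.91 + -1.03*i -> [-7.91, -8.94, -9.97, -11.0, -12.03]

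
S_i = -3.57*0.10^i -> [-3.57, -0.36, -0.04, -0.0, -0.0]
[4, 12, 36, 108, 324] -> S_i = 4*3^i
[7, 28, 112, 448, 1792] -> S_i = 7*4^i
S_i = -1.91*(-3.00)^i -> [-1.91, 5.73, -17.19, 51.57, -154.71]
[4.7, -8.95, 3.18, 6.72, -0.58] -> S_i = Random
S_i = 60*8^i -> [60, 480, 3840, 30720, 245760]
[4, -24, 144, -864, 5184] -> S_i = 4*-6^i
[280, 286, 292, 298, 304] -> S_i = 280 + 6*i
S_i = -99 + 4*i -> [-99, -95, -91, -87, -83]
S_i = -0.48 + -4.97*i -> [-0.48, -5.45, -10.42, -15.39, -20.36]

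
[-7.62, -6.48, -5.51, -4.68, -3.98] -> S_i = -7.62*0.85^i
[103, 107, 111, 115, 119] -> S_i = 103 + 4*i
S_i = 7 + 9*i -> [7, 16, 25, 34, 43]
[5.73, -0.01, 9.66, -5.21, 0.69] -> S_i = Random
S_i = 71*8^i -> [71, 568, 4544, 36352, 290816]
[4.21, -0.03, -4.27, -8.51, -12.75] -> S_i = 4.21 + -4.24*i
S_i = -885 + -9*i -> [-885, -894, -903, -912, -921]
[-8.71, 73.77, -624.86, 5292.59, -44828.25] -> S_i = -8.71*(-8.47)^i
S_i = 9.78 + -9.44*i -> [9.78, 0.34, -9.1, -18.54, -27.98]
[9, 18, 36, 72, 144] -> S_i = 9*2^i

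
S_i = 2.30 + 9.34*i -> [2.3, 11.64, 20.98, 30.32, 39.66]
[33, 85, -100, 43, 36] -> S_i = Random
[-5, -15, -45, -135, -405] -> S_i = -5*3^i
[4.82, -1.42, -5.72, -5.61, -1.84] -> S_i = Random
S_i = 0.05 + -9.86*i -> [0.05, -9.81, -19.67, -29.53, -39.39]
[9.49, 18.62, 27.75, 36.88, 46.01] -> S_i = 9.49 + 9.13*i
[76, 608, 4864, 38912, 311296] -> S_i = 76*8^i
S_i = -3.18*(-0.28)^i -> [-3.18, 0.89, -0.25, 0.07, -0.02]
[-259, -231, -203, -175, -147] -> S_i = -259 + 28*i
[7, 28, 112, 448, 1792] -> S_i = 7*4^i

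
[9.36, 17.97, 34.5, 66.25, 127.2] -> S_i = 9.36*1.92^i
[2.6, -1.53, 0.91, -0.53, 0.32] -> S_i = 2.60*(-0.59)^i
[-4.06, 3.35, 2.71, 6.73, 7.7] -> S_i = Random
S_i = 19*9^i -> [19, 171, 1539, 13851, 124659]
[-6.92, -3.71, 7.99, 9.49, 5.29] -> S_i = Random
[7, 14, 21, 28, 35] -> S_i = 7 + 7*i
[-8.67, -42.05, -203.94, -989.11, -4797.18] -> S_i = -8.67*4.85^i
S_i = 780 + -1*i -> [780, 779, 778, 777, 776]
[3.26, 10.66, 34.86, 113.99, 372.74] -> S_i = 3.26*3.27^i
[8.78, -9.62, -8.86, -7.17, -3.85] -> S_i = Random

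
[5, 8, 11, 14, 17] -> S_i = 5 + 3*i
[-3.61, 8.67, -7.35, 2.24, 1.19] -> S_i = Random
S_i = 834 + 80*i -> [834, 914, 994, 1074, 1154]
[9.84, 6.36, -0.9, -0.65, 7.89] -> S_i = Random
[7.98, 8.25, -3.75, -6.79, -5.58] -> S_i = Random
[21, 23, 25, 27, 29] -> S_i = 21 + 2*i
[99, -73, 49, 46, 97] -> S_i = Random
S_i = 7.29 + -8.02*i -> [7.29, -0.73, -8.75, -16.77, -24.79]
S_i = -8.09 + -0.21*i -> [-8.09, -8.3, -8.51, -8.72, -8.93]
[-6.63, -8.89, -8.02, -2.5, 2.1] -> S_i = Random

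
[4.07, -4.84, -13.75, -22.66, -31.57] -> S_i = 4.07 + -8.91*i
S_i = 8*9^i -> [8, 72, 648, 5832, 52488]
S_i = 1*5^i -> [1, 5, 25, 125, 625]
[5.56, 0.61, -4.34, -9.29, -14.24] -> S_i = 5.56 + -4.95*i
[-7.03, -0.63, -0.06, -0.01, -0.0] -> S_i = -7.03*0.09^i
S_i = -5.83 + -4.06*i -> [-5.83, -9.89, -13.95, -18.01, -22.07]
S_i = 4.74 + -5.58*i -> [4.74, -0.84, -6.42, -12.0, -17.58]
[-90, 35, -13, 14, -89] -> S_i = Random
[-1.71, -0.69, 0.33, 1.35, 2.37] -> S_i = -1.71 + 1.02*i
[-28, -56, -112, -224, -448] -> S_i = -28*2^i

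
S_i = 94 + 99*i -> [94, 193, 292, 391, 490]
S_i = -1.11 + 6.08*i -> [-1.11, 4.97, 11.05, 17.13, 23.21]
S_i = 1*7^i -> [1, 7, 49, 343, 2401]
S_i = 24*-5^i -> [24, -120, 600, -3000, 15000]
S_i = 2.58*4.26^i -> [2.58, 10.99, 46.82, 199.46, 849.69]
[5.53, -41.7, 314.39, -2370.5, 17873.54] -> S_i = 5.53*(-7.54)^i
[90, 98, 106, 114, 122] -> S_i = 90 + 8*i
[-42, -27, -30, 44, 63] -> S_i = Random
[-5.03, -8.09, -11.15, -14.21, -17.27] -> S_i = -5.03 + -3.06*i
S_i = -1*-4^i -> [-1, 4, -16, 64, -256]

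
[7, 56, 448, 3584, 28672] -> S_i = 7*8^i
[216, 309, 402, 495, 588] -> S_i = 216 + 93*i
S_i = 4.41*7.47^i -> [4.41, 32.94, 246.08, 1838.23, 13731.6]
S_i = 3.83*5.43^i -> [3.83, 20.8, 112.93, 613.19, 3329.65]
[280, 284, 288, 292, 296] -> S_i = 280 + 4*i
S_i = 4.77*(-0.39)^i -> [4.77, -1.86, 0.73, -0.28, 0.11]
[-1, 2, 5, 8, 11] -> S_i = -1 + 3*i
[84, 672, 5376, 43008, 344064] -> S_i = 84*8^i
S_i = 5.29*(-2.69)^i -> [5.29, -14.23, 38.28, -102.97, 276.99]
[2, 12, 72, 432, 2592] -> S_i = 2*6^i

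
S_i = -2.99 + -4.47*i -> [-2.99, -7.46, -11.93, -16.4, -20.87]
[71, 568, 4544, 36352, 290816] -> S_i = 71*8^i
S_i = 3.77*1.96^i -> [3.77, 7.39, 14.48, 28.39, 55.64]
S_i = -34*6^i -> [-34, -204, -1224, -7344, -44064]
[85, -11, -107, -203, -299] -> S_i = 85 + -96*i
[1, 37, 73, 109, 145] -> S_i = 1 + 36*i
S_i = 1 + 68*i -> [1, 69, 137, 205, 273]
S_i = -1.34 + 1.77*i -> [-1.34, 0.43, 2.2, 3.97, 5.74]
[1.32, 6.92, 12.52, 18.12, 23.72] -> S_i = 1.32 + 5.60*i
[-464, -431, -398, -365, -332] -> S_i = -464 + 33*i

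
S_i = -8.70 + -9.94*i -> [-8.7, -18.64, -28.58, -38.52, -48.46]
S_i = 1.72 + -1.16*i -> [1.72, 0.56, -0.6, -1.76, -2.92]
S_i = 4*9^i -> [4, 36, 324, 2916, 26244]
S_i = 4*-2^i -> [4, -8, 16, -32, 64]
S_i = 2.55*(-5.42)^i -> [2.55, -13.82, 74.91, -406.01, 2200.58]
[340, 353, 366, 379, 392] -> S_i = 340 + 13*i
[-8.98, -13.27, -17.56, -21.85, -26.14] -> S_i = -8.98 + -4.29*i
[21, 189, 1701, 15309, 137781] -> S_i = 21*9^i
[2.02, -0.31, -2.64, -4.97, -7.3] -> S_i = 2.02 + -2.33*i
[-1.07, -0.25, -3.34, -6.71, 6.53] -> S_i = Random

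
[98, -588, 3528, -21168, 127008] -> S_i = 98*-6^i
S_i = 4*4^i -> [4, 16, 64, 256, 1024]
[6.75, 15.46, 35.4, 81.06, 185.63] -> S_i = 6.75*2.29^i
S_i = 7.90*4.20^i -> [7.9, 33.18, 139.36, 585.3, 2458.24]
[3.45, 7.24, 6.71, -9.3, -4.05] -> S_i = Random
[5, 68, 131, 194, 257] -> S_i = 5 + 63*i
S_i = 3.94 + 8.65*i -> [3.94, 12.59, 21.24, 29.89, 38.54]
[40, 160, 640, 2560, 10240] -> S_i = 40*4^i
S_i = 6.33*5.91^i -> [6.33, 37.41, 221.09, 1306.67, 7722.42]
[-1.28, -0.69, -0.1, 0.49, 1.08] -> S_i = -1.28 + 0.59*i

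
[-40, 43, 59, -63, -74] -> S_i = Random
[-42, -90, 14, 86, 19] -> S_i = Random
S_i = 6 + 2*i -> [6, 8, 10, 12, 14]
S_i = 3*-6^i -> [3, -18, 108, -648, 3888]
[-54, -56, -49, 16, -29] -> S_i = Random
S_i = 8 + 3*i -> [8, 11, 14, 17, 20]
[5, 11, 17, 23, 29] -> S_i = 5 + 6*i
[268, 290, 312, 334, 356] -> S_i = 268 + 22*i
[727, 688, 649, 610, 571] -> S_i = 727 + -39*i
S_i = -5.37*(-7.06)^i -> [-5.37, 37.91, -267.66, 1889.68, -13341.14]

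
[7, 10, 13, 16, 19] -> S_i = 7 + 3*i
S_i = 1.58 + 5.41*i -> [1.58, 6.99, 12.4, 17.81, 23.22]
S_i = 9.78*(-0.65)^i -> [9.78, -6.36, 4.13, -2.69, 1.75]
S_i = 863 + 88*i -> [863, 951, 1039, 1127, 1215]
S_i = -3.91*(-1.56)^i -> [-3.91, 6.1, -9.52, 14.84, -23.16]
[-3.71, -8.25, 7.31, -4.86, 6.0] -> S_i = Random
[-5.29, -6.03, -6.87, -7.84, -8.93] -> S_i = -5.29*1.14^i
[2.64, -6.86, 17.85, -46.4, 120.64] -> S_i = 2.64*(-2.60)^i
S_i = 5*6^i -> [5, 30, 180, 1080, 6480]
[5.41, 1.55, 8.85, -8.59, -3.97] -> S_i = Random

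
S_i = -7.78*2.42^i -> [-7.78, -18.83, -45.56, -110.26, -266.83]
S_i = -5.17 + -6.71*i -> [-5.17, -11.88, -18.59, -25.3, -32.01]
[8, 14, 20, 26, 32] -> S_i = 8 + 6*i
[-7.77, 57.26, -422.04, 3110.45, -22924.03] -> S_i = -7.77*(-7.37)^i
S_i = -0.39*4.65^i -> [-0.39, -1.81, -8.43, -39.21, -182.34]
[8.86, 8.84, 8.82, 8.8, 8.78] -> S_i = 8.86 + -0.02*i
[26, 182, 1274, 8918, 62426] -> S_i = 26*7^i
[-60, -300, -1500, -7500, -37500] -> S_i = -60*5^i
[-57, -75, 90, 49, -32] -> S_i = Random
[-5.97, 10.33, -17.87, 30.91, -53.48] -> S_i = -5.97*(-1.73)^i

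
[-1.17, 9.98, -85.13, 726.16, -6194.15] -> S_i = -1.17*(-8.53)^i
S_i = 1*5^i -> [1, 5, 25, 125, 625]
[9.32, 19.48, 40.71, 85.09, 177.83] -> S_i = 9.32*2.09^i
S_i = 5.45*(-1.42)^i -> [5.45, -7.74, 10.99, -15.6, 22.16]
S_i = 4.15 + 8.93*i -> [4.15, 13.08, 22.01, 30.94, 39.87]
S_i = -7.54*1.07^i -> [-7.54, -8.07, -8.63, -9.24, -9.88]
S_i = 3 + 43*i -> [3, 46, 89, 132, 175]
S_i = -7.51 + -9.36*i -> [-7.51, -16.87, -26.23, -35.59, -44.95]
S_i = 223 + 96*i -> [223, 319, 415, 511, 607]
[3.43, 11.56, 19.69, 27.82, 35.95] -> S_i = 3.43 + 8.13*i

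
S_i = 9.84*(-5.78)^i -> [9.84, -56.88, 328.74, -1900.11, 10982.63]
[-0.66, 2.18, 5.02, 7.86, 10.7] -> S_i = -0.66 + 2.84*i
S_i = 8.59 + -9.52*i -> [8.59, -0.93, -10.45, -19.97, -29.49]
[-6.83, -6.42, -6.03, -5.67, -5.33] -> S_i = -6.83*0.94^i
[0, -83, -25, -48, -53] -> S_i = Random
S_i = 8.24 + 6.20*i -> [8.24, 14.44, 20.64, 26.84, 33.04]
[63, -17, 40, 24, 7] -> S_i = Random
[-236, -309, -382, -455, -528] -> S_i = -236 + -73*i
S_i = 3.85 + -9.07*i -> [3.85, -5.22, -14.29, -23.36, -32.43]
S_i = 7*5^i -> [7, 35, 175, 875, 4375]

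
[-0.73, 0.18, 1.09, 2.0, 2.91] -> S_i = -0.73 + 0.91*i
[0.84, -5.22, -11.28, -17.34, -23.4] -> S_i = 0.84 + -6.06*i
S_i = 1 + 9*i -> [1, 10, 19, 28, 37]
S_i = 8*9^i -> [8, 72, 648, 5832, 52488]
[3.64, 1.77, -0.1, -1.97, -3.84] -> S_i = 3.64 + -1.87*i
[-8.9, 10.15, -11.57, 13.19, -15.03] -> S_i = -8.90*(-1.14)^i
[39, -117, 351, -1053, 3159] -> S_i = 39*-3^i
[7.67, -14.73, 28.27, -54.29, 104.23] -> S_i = 7.67*(-1.92)^i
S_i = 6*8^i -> [6, 48, 384, 3072, 24576]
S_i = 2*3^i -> [2, 6, 18, 54, 162]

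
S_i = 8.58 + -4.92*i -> [8.58, 3.66, -1.26, -6.18, -11.1]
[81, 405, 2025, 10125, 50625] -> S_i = 81*5^i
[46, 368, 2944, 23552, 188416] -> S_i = 46*8^i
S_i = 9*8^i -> [9, 72, 576, 4608, 36864]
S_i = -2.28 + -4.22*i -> [-2.28, -6.5, -10.72, -14.94, -19.16]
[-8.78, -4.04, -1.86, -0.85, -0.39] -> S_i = -8.78*0.46^i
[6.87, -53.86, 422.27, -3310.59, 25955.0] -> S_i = 6.87*(-7.84)^i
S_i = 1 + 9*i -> [1, 10, 19, 28, 37]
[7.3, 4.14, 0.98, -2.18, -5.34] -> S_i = 7.30 + -3.16*i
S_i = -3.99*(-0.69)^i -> [-3.99, 2.75, -1.9, 1.31, -0.9]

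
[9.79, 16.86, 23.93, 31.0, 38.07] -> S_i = 9.79 + 7.07*i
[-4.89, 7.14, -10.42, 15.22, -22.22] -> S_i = -4.89*(-1.46)^i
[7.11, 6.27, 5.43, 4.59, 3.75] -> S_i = 7.11 + -0.84*i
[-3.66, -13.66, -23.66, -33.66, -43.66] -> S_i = -3.66 + -10.00*i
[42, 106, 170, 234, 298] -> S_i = 42 + 64*i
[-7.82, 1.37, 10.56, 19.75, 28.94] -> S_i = -7.82 + 9.19*i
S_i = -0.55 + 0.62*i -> [-0.55, 0.07, 0.69, 1.31, 1.93]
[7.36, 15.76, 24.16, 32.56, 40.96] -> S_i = 7.36 + 8.40*i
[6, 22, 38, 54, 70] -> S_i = 6 + 16*i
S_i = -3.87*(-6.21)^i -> [-3.87, 24.03, -149.24, 926.8, -5755.42]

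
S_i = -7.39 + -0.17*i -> [-7.39, -7.56, -7.73, -7.9, -8.07]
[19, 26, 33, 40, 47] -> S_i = 19 + 7*i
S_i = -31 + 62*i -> [-31, 31, 93, 155, 217]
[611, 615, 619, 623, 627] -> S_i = 611 + 4*i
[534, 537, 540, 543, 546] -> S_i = 534 + 3*i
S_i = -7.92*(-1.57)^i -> [-7.92, 12.43, -19.52, 30.65, -48.12]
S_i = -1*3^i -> [-1, -3, -9, -27, -81]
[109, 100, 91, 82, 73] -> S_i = 109 + -9*i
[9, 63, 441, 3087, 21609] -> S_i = 9*7^i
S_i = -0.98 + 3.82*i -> [-0.98, 2.84, 6.66, 10.48, 14.3]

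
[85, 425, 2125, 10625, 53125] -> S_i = 85*5^i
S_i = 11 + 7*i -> [11, 18, 25, 32, 39]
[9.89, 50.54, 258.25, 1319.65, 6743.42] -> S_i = 9.89*5.11^i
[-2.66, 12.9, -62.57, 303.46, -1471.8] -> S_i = -2.66*(-4.85)^i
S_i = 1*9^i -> [1, 9, 81, 729, 6561]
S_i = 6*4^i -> [6, 24, 96, 384, 1536]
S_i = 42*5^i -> [42, 210, 1050, 5250, 26250]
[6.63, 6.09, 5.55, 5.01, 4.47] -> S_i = 6.63 + -0.54*i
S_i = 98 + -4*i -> [98, 94, 90, 86, 82]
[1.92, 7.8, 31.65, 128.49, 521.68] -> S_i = 1.92*4.06^i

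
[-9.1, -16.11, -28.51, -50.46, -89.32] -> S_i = -9.10*1.77^i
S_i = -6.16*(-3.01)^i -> [-6.16, 18.54, -55.81, 167.99, -505.65]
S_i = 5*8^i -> [5, 40, 320, 2560, 20480]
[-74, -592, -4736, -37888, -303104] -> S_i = -74*8^i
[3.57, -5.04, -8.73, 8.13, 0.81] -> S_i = Random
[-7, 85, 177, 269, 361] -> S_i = -7 + 92*i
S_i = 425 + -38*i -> [425, 387, 349, 311, 273]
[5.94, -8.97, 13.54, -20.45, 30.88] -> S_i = 5.94*(-1.51)^i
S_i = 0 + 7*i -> [0, 7, 14, 21, 28]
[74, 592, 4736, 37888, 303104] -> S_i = 74*8^i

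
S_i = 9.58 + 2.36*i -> [9.58, 11.94, 14.3, 16.66, 19.02]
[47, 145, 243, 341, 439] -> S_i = 47 + 98*i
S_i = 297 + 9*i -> [297, 306, 315, 324, 333]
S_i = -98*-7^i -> [-98, 686, -4802, 33614, -235298]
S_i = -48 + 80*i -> [-48, 32, 112, 192, 272]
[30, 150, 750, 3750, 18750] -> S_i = 30*5^i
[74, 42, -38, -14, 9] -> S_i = Random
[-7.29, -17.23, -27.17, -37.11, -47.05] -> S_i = -7.29 + -9.94*i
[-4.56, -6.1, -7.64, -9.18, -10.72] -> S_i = -4.56 + -1.54*i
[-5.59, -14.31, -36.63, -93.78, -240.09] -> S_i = -5.59*2.56^i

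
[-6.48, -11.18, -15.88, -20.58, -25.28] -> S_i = -6.48 + -4.70*i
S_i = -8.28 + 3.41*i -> [-8.28, -4.87, -1.46, 1.95, 5.36]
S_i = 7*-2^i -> [7, -14, 28, -56, 112]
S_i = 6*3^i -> [6, 18, 54, 162, 486]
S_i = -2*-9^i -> [-2, 18, -162, 1458, -13122]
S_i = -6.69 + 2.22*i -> [-6.69, -4.47, -2.25, -0.03, 2.19]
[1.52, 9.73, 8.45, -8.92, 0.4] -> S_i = Random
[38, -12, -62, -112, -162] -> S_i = 38 + -50*i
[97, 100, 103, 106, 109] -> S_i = 97 + 3*i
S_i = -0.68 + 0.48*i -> [-0.68, -0.2, 0.28, 0.76, 1.24]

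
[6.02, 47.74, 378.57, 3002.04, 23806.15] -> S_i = 6.02*7.93^i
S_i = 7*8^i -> [7, 56, 448, 3584, 28672]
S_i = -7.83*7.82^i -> [-7.83, -61.23, -478.82, -3744.4, -29281.19]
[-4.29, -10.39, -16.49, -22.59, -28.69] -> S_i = -4.29 + -6.10*i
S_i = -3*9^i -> [-3, -27, -243, -2187, -19683]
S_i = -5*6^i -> [-5, -30, -180, -1080, -6480]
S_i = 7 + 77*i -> [7, 84, 161, 238, 315]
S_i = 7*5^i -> [7, 35, 175, 875, 4375]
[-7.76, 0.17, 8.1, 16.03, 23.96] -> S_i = -7.76 + 7.93*i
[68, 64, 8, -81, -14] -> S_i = Random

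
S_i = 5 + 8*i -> [5, 13, 21, 29, 37]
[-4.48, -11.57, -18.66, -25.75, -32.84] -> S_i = -4.48 + -7.09*i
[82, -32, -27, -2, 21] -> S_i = Random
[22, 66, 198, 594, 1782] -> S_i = 22*3^i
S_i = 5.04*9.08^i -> [5.04, 45.76, 415.53, 3773.01, 34258.94]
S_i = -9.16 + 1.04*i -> [-9.16, -8.12, -7.08, -6.04, -5.0]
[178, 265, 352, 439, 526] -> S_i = 178 + 87*i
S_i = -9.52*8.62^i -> [-9.52, -82.06, -707.38, -6097.6, -52561.29]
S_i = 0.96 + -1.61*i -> [0.96, -0.65, -2.26, -3.87, -5.48]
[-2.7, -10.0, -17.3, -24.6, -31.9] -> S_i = -2.70 + -7.30*i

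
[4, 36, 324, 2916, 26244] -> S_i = 4*9^i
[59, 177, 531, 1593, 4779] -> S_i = 59*3^i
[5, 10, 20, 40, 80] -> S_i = 5*2^i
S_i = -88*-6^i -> [-88, 528, -3168, 19008, -114048]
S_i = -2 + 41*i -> [-2, 39, 80, 121, 162]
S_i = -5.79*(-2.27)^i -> [-5.79, 13.14, -29.84, 67.73, -153.74]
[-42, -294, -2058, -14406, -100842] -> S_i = -42*7^i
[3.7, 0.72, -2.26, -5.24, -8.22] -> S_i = 3.70 + -2.98*i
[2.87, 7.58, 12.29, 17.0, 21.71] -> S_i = 2.87 + 4.71*i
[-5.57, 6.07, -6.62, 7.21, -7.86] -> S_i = -5.57*(-1.09)^i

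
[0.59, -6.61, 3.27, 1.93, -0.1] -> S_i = Random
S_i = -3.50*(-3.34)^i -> [-3.5, 11.69, -39.04, 130.41, -435.57]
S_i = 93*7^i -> [93, 651, 4557, 31899, 223293]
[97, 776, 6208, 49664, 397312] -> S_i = 97*8^i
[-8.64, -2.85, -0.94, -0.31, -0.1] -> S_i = -8.64*0.33^i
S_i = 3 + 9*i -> [3, 12, 21, 30, 39]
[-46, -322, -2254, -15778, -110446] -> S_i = -46*7^i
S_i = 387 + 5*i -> [387, 392, 397, 402, 407]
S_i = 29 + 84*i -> [29, 113, 197, 281, 365]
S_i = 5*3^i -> [5, 15, 45, 135, 405]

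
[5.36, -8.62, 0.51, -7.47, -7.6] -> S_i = Random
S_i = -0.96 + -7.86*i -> [-0.96, -8.82, -16.68, -24.54, -32.4]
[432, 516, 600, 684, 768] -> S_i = 432 + 84*i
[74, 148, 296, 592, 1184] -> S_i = 74*2^i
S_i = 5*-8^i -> [5, -40, 320, -2560, 20480]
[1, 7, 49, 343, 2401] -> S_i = 1*7^i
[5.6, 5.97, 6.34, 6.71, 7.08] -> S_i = 5.60 + 0.37*i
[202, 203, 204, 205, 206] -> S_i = 202 + 1*i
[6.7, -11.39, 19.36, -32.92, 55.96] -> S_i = 6.70*(-1.70)^i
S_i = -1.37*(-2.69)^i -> [-1.37, 3.69, -9.91, 26.67, -71.73]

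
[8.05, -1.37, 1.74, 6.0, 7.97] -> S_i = Random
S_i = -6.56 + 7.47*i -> [-6.56, 0.91, 8.38, 15.85, 23.32]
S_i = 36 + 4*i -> [36, 40, 44, 48, 52]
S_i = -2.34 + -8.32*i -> [-2.34, -10.66, -18.98, -27.3, -35.62]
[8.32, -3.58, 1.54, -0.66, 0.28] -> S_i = 8.32*(-0.43)^i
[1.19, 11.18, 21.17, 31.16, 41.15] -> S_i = 1.19 + 9.99*i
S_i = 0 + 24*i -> [0, 24, 48, 72, 96]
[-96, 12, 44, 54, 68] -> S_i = Random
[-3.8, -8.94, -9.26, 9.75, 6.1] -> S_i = Random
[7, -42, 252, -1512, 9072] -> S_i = 7*-6^i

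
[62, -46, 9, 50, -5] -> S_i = Random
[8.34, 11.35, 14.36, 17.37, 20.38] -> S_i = 8.34 + 3.01*i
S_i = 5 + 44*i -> [5, 49, 93, 137, 181]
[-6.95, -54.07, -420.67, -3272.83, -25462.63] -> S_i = -6.95*7.78^i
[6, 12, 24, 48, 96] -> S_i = 6*2^i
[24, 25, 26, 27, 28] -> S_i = 24 + 1*i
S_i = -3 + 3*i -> [-3, 0, 3, 6, 9]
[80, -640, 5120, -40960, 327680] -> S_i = 80*-8^i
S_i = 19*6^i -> [19, 114, 684, 4104, 24624]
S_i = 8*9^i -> [8, 72, 648, 5832, 52488]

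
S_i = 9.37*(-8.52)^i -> [9.37, -79.83, 680.17, -5795.07, 49373.96]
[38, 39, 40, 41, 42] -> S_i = 38 + 1*i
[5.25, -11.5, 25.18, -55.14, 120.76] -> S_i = 5.25*(-2.19)^i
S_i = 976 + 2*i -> [976, 978, 980, 982, 984]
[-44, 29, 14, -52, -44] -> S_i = Random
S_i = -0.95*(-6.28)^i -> [-0.95, 5.97, -37.47, 235.29, -1477.62]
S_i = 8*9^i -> [8, 72, 648, 5832, 52488]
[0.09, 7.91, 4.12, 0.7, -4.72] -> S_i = Random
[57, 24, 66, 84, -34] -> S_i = Random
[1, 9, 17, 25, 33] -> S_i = 1 + 8*i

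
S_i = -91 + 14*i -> [-91, -77, -63, -49, -35]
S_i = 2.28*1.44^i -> [2.28, 3.28, 4.73, 6.81, 9.8]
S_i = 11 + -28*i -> [11, -17, -45, -73, -101]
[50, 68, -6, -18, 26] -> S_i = Random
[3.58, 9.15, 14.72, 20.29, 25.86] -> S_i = 3.58 + 5.57*i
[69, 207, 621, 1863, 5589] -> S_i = 69*3^i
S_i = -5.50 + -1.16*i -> [-5.5, -6.66, -7.82, -8.98, -10.14]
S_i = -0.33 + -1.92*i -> [-0.33, -2.25, -4.17, -6.09, -8.01]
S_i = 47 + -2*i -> [47, 45, 43, 41, 39]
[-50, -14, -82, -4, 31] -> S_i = Random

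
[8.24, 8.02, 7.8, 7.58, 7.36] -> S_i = 8.24 + -0.22*i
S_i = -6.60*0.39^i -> [-6.6, -2.57, -1.0, -0.39, -0.15]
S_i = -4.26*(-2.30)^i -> [-4.26, 9.8, -22.54, 51.83, -119.21]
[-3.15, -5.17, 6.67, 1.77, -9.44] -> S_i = Random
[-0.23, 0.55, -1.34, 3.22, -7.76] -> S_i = -0.23*(-2.41)^i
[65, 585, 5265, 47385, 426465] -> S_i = 65*9^i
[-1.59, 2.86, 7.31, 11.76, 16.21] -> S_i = -1.59 + 4.45*i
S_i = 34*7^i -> [34, 238, 1666, 11662, 81634]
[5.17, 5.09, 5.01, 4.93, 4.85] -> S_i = 5.17 + -0.08*i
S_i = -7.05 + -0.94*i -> [-7.05, -7.99, -8.93, -9.87, -10.81]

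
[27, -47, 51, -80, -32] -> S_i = Random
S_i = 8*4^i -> [8, 32, 128, 512, 2048]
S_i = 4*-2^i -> [4, -8, 16, -32, 64]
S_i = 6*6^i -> [6, 36, 216, 1296, 7776]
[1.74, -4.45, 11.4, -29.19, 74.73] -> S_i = 1.74*(-2.56)^i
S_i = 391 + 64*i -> [391, 455, 519, 583, 647]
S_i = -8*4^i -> [-8, -32, -128, -512, -2048]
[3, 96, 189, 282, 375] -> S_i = 3 + 93*i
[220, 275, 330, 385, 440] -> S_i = 220 + 55*i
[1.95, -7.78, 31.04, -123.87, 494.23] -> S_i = 1.95*(-3.99)^i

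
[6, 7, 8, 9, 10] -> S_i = 6 + 1*i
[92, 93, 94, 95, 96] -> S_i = 92 + 1*i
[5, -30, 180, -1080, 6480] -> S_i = 5*-6^i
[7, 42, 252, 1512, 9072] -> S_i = 7*6^i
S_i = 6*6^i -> [6, 36, 216, 1296, 7776]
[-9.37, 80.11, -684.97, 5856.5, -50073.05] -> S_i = -9.37*(-8.55)^i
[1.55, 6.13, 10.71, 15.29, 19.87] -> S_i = 1.55 + 4.58*i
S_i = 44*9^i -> [44, 396, 3564, 32076, 288684]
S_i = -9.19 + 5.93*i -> [-9.19, -3.26, 2.67, 8.6, 14.53]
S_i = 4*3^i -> [4, 12, 36, 108, 324]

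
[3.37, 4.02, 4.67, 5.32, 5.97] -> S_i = 3.37 + 0.65*i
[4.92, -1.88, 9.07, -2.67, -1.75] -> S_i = Random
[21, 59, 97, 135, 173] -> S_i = 21 + 38*i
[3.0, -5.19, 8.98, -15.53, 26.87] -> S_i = 3.00*(-1.73)^i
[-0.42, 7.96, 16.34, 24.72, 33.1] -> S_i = -0.42 + 8.38*i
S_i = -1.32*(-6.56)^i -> [-1.32, 8.66, -56.8, 372.64, -2444.5]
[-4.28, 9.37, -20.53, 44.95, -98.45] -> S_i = -4.28*(-2.19)^i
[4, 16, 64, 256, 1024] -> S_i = 4*4^i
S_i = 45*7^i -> [45, 315, 2205, 15435, 108045]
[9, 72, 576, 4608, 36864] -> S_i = 9*8^i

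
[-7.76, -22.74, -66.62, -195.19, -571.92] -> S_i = -7.76*2.93^i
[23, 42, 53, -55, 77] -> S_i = Random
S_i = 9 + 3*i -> [9, 12, 15, 18, 21]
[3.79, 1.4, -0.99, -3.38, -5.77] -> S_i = 3.79 + -2.39*i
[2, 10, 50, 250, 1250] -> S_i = 2*5^i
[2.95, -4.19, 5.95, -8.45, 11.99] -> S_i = 2.95*(-1.42)^i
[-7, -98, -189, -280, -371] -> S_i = -7 + -91*i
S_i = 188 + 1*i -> [188, 189, 190, 191, 192]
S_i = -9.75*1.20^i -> [-9.75, -11.7, -14.04, -16.85, -20.22]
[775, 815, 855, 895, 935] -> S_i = 775 + 40*i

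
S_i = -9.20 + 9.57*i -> [-9.2, 0.37, 9.94, 19.51, 29.08]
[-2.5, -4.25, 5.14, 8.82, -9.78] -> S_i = Random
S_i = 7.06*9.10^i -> [7.06, 64.25, 584.64, 5320.21, 48413.92]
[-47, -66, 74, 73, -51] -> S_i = Random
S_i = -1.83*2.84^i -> [-1.83, -5.2, -14.76, -41.92, -119.05]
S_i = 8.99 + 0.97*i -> [8.99, 9.96, 10.93, 11.9, 12.87]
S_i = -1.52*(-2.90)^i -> [-1.52, 4.41, -12.78, 37.07, -107.51]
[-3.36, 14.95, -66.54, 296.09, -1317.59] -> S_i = -3.36*(-4.45)^i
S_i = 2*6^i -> [2, 12, 72, 432, 2592]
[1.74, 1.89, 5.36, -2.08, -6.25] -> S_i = Random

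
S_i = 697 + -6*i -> [697, 691, 685, 679, 673]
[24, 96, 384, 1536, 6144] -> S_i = 24*4^i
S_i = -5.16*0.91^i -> [-5.16, -4.7, -4.27, -3.89, -3.54]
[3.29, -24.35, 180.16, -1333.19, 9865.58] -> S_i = 3.29*(-7.40)^i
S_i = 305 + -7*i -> [305, 298, 291, 284, 277]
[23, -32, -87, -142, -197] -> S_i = 23 + -55*i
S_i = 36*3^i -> [36, 108, 324, 972, 2916]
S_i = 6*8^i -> [6, 48, 384, 3072, 24576]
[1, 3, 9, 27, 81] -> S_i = 1*3^i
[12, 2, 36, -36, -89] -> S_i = Random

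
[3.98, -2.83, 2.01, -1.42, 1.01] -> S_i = 3.98*(-0.71)^i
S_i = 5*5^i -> [5, 25, 125, 625, 3125]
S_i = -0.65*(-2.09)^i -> [-0.65, 1.36, -2.84, 5.93, -12.4]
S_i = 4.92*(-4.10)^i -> [4.92, -20.17, 82.71, -339.09, 1390.27]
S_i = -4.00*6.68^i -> [-4.0, -26.72, -178.49, -1192.31, -7964.63]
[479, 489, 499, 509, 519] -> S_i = 479 + 10*i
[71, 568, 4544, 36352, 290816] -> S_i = 71*8^i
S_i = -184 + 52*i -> [-184, -132, -80, -28, 24]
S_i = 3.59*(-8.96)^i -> [3.59, -32.17, 288.21, -2582.37, 23138.04]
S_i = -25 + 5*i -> [-25, -20, -15, -10, -5]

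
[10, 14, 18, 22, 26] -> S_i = 10 + 4*i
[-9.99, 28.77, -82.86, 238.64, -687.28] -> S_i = -9.99*(-2.88)^i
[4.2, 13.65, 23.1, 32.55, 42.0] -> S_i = 4.20 + 9.45*i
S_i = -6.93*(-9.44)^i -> [-6.93, 65.42, -617.56, 5829.74, -55032.75]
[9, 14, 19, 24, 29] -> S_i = 9 + 5*i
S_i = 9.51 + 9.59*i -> [9.51, 19.1, 28.69, 38.28, 47.87]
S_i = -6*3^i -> [-6, -18, -54, -162, -486]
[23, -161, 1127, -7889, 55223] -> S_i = 23*-7^i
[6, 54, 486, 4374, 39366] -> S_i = 6*9^i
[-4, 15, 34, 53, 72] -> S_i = -4 + 19*i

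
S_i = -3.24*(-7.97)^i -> [-3.24, 25.82, -205.81, 1640.29, -13073.09]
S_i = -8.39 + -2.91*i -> [-8.39, -11.3, -14.21, -17.12, -20.03]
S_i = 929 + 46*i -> [929, 975, 1021, 1067, 1113]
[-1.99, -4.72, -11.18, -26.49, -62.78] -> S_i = -1.99*2.37^i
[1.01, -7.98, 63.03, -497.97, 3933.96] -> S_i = 1.01*(-7.90)^i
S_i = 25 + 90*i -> [25, 115, 205, 295, 385]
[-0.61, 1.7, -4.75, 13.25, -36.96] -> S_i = -0.61*(-2.79)^i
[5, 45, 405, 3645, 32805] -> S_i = 5*9^i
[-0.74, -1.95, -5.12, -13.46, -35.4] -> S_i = -0.74*2.63^i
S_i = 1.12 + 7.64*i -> [1.12, 8.76, 16.4, 24.04, 31.68]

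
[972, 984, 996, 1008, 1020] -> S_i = 972 + 12*i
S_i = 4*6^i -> [4, 24, 144, 864, 5184]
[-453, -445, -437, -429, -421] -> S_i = -453 + 8*i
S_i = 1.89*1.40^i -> [1.89, 2.65, 3.7, 5.19, 7.26]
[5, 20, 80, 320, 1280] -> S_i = 5*4^i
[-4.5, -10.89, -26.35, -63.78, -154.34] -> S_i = -4.50*2.42^i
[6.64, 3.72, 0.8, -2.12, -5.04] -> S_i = 6.64 + -2.92*i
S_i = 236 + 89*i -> [236, 325, 414, 503, 592]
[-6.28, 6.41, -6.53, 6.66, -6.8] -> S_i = -6.28*(-1.02)^i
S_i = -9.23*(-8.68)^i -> [-9.23, 80.12, -695.41, 6036.16, -52393.88]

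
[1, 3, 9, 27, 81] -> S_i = 1*3^i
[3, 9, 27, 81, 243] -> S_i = 3*3^i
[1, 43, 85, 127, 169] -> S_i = 1 + 42*i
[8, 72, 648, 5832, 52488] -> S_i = 8*9^i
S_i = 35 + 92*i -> [35, 127, 219, 311, 403]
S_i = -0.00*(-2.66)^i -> [-0.0, 0.0, -0.0, 0.0, -0.0]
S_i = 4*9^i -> [4, 36, 324, 2916, 26244]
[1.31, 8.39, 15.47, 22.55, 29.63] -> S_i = 1.31 + 7.08*i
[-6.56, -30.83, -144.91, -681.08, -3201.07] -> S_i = -6.56*4.70^i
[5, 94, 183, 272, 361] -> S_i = 5 + 89*i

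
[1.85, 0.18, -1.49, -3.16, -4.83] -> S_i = 1.85 + -1.67*i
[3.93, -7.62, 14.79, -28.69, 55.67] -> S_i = 3.93*(-1.94)^i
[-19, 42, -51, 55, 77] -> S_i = Random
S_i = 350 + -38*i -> [350, 312, 274, 236, 198]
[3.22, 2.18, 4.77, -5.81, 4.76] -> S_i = Random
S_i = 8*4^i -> [8, 32, 128, 512, 2048]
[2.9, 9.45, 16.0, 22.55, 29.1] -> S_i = 2.90 + 6.55*i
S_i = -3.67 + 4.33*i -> [-3.67, 0.66, 4.99, 9.32, 13.65]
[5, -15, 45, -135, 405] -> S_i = 5*-3^i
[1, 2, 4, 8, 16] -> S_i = 1*2^i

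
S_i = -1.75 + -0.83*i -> [-1.75, -2.58, -3.41, -4.24, -5.07]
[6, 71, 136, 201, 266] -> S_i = 6 + 65*i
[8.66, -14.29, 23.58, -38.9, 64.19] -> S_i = 8.66*(-1.65)^i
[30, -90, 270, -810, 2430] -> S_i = 30*-3^i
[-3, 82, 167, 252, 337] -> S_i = -3 + 85*i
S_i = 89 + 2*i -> [89, 91, 93, 95, 97]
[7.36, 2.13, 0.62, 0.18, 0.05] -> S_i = 7.36*0.29^i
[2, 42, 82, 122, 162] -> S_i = 2 + 40*i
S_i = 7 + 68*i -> [7, 75, 143, 211, 279]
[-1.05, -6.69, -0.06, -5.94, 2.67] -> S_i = Random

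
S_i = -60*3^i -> [-60, -180, -540, -1620, -4860]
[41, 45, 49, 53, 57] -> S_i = 41 + 4*i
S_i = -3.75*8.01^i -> [-3.75, -30.04, -240.6, -1927.21, -15436.94]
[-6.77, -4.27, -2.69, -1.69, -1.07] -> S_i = -6.77*0.63^i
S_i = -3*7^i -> [-3, -21, -147, -1029, -7203]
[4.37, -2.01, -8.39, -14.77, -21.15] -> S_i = 4.37 + -6.38*i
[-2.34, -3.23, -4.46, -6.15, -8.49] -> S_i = -2.34*1.38^i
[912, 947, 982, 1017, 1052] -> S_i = 912 + 35*i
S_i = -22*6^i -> [-22, -132, -792, -4752, -28512]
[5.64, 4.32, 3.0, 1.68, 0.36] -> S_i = 5.64 + -1.32*i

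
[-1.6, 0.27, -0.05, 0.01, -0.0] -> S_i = -1.60*(-0.17)^i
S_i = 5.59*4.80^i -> [5.59, 26.83, 128.79, 618.21, 2967.4]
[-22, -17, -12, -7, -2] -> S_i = -22 + 5*i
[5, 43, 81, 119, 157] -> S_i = 5 + 38*i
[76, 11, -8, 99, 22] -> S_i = Random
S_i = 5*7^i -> [5, 35, 245, 1715, 12005]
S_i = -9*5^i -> [-9, -45, -225, -1125, -5625]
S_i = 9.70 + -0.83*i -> [9.7, 8.87, 8.04, 7.21, 6.38]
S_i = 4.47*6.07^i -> [4.47, 27.13, 164.7, 999.71, 6068.23]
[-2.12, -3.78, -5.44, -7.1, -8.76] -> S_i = -2.12 + -1.66*i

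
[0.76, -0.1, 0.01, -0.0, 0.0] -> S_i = 0.76*(-0.13)^i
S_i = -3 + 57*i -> [-3, 54, 111, 168, 225]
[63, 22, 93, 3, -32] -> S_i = Random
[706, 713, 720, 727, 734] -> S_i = 706 + 7*i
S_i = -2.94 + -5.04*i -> [-2.94, -7.98, -13.02, -18.06, -23.1]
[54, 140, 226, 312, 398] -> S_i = 54 + 86*i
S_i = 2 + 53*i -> [2, 55, 108, 161, 214]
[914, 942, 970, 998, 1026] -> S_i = 914 + 28*i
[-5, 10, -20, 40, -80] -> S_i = -5*-2^i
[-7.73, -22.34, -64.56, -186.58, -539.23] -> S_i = -7.73*2.89^i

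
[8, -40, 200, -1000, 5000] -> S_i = 8*-5^i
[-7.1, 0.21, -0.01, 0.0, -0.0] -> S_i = -7.10*(-0.03)^i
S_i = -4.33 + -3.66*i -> [-4.33, -7.99, -11.65, -15.31, -18.97]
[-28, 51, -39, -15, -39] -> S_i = Random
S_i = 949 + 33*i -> [949, 982, 1015, 1048, 1081]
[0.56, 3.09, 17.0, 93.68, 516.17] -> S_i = 0.56*5.51^i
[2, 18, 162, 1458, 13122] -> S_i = 2*9^i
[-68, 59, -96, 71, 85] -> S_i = Random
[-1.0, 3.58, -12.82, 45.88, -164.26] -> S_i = -1.00*(-3.58)^i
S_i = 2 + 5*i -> [2, 7, 12, 17, 22]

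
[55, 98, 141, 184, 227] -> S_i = 55 + 43*i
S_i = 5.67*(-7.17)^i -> [5.67, -40.65, 291.49, -2089.97, 14985.1]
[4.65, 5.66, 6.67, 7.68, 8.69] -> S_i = 4.65 + 1.01*i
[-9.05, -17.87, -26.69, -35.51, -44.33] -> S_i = -9.05 + -8.82*i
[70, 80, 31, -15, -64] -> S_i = Random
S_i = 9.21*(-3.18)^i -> [9.21, -29.29, 93.14, -296.17, 941.82]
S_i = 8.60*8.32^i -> [8.6, 71.55, 595.31, 4953.0, 41208.97]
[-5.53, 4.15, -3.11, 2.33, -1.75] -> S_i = -5.53*(-0.75)^i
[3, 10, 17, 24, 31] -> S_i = 3 + 7*i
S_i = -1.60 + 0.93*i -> [-1.6, -0.67, 0.26, 1.19, 2.12]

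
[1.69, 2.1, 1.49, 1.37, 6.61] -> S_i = Random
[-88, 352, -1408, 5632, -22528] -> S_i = -88*-4^i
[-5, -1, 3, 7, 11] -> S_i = -5 + 4*i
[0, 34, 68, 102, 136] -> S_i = 0 + 34*i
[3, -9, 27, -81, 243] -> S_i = 3*-3^i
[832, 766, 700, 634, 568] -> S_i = 832 + -66*i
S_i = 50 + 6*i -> [50, 56, 62, 68, 74]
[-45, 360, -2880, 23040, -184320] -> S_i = -45*-8^i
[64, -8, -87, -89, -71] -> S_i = Random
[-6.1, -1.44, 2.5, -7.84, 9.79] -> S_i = Random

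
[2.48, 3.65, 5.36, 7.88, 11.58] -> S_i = 2.48*1.47^i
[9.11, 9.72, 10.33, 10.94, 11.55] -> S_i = 9.11 + 0.61*i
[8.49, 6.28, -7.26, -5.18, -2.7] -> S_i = Random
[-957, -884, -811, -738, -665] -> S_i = -957 + 73*i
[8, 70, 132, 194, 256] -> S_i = 8 + 62*i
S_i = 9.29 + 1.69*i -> [9.29, 10.98, 12.67, 14.36, 16.05]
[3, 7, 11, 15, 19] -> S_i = 3 + 4*i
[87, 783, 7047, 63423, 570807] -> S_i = 87*9^i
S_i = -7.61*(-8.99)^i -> [-7.61, 68.41, -615.04, 5529.22, -49707.67]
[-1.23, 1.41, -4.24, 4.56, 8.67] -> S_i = Random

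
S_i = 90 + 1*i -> [90, 91, 92, 93, 94]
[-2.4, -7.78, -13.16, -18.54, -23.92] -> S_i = -2.40 + -5.38*i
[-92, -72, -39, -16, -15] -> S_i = Random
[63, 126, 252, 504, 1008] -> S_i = 63*2^i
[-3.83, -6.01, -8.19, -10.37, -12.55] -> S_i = -3.83 + -2.18*i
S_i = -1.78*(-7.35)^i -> [-1.78, 13.08, -96.16, 706.78, -5194.81]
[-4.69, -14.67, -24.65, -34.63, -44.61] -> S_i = -4.69 + -9.98*i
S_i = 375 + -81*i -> [375, 294, 213, 132, 51]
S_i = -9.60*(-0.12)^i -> [-9.6, 1.15, -0.14, 0.02, -0.0]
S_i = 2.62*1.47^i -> [2.62, 3.85, 5.66, 8.32, 12.23]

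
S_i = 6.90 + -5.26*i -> [6.9, 1.64, -3.62, -8.88, -14.14]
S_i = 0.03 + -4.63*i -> [0.03, -4.6, -9.23, -13.86, -18.49]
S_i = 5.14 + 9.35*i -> [5.14, 14.49, 23.84, 33.19, 42.54]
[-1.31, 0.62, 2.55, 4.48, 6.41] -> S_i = -1.31 + 1.93*i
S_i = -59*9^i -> [-59, -531, -4779, -43011, -387099]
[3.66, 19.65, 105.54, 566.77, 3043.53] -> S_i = 3.66*5.37^i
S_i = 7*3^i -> [7, 21, 63, 189, 567]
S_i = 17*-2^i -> [17, -34, 68, -136, 272]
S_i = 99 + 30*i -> [99, 129, 159, 189, 219]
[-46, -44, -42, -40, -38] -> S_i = -46 + 2*i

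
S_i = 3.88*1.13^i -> [3.88, 4.38, 4.95, 5.6, 6.33]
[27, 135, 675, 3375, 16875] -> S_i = 27*5^i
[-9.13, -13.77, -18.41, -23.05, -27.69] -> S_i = -9.13 + -4.64*i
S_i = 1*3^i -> [1, 3, 9, 27, 81]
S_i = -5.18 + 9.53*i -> [-5.18, 4.35, 13.88, 23.41, 32.94]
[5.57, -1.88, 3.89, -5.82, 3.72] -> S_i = Random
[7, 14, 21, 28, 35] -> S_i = 7 + 7*i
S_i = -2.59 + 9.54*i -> [-2.59, 6.95, 16.49, 26.03, 35.57]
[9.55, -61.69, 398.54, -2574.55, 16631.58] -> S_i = 9.55*(-6.46)^i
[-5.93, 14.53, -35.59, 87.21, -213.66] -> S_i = -5.93*(-2.45)^i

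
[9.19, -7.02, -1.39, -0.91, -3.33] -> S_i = Random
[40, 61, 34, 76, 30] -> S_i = Random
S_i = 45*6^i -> [45, 270, 1620, 9720, 58320]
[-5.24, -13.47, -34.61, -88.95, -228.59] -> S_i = -5.24*2.57^i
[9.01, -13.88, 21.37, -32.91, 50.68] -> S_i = 9.01*(-1.54)^i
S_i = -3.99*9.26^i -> [-3.99, -36.95, -342.13, -3168.15, -29337.08]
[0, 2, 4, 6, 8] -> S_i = 0 + 2*i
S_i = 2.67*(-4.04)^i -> [2.67, -10.79, 43.58, -176.06, 711.27]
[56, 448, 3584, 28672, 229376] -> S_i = 56*8^i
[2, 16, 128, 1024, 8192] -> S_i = 2*8^i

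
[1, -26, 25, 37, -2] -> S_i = Random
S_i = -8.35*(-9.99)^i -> [-8.35, 83.42, -833.33, 8324.98, -83166.5]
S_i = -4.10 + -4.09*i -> [-4.1, -8.19, -12.28, -16.37, -20.46]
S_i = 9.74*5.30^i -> [9.74, 51.62, 273.6, 1450.06, 7685.33]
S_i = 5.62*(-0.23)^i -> [5.62, -1.29, 0.3, -0.07, 0.02]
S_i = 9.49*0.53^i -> [9.49, 5.03, 2.67, 1.41, 0.75]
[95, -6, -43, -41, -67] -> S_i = Random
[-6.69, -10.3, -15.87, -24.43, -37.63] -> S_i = -6.69*1.54^i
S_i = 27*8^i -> [27, 216, 1728, 13824, 110592]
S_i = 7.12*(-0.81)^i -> [7.12, -5.77, 4.67, -3.78, 3.06]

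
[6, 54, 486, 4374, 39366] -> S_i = 6*9^i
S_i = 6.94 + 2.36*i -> [6.94, 9.3, 11.66, 14.02, 16.38]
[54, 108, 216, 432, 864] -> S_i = 54*2^i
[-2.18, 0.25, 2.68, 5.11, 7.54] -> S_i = -2.18 + 2.43*i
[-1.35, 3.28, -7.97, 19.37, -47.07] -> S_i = -1.35*(-2.43)^i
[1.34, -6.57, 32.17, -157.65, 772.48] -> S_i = 1.34*(-4.90)^i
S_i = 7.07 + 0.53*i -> [7.07, 7.6, 8.13, 8.66, 9.19]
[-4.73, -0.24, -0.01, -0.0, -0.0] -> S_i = -4.73*0.05^i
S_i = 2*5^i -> [2, 10, 50, 250, 1250]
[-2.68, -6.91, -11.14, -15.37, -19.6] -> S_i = -2.68 + -4.23*i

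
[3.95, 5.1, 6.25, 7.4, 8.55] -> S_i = 3.95 + 1.15*i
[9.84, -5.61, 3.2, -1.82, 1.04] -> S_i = 9.84*(-0.57)^i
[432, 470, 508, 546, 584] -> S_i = 432 + 38*i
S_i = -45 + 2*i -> [-45, -43, -41, -39, -37]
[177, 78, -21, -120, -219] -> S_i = 177 + -99*i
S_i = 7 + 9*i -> [7, 16, 25, 34, 43]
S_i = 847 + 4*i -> [847, 851, 855, 859, 863]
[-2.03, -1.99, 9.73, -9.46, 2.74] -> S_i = Random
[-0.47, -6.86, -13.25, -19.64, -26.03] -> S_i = -0.47 + -6.39*i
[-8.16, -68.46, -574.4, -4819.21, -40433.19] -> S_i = -8.16*8.39^i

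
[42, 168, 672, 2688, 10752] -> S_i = 42*4^i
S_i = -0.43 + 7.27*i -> [-0.43, 6.84, 14.11, 21.38, 28.65]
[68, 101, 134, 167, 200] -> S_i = 68 + 33*i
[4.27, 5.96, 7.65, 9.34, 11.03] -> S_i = 4.27 + 1.69*i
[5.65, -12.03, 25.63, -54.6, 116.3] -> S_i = 5.65*(-2.13)^i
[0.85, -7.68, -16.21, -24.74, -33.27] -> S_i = 0.85 + -8.53*i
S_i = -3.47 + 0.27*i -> [-3.47, -3.2, -2.93, -2.66, -2.39]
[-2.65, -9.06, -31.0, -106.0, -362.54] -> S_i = -2.65*3.42^i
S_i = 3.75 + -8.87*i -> [3.75, -5.12, -13.99, -22.86, -31.73]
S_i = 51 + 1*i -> [51, 52, 53, 54, 55]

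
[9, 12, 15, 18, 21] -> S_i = 9 + 3*i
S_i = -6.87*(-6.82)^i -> [-6.87, 46.85, -319.54, 2179.26, -14862.58]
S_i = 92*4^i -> [92, 368, 1472, 5888, 23552]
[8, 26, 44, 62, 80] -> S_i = 8 + 18*i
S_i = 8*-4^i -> [8, -32, 128, -512, 2048]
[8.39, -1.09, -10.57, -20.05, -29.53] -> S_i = 8.39 + -9.48*i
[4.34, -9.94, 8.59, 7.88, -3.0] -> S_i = Random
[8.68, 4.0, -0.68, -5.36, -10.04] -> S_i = 8.68 + -4.68*i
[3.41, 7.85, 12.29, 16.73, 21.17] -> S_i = 3.41 + 4.44*i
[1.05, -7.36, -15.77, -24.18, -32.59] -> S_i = 1.05 + -8.41*i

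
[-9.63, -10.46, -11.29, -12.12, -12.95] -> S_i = -9.63 + -0.83*i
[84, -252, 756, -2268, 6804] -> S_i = 84*-3^i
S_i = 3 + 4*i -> [3, 7, 11, 15, 19]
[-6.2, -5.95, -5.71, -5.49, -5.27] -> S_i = -6.20*0.96^i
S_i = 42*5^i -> [42, 210, 1050, 5250, 26250]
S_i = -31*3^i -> [-31, -93, -279, -837, -2511]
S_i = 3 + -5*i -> [3, -2, -7, -12, -17]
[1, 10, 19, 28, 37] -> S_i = 1 + 9*i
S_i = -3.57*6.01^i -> [-3.57, -21.46, -128.95, -774.98, -4657.64]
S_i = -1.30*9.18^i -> [-1.3, -11.93, -109.55, -1005.71, -9232.39]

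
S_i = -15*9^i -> [-15, -135, -1215, -10935, -98415]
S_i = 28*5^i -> [28, 140, 700, 3500, 17500]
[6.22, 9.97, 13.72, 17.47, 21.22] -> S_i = 6.22 + 3.75*i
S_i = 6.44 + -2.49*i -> [6.44, 3.95, 1.46, -1.03, -3.52]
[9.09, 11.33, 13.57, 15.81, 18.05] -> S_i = 9.09 + 2.24*i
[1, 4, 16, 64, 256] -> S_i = 1*4^i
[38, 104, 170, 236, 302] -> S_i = 38 + 66*i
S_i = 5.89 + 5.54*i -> [5.89, 11.43, 16.97, 22.51, 28.05]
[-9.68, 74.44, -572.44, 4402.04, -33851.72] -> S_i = -9.68*(-7.69)^i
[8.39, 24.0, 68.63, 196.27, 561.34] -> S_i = 8.39*2.86^i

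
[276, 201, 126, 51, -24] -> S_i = 276 + -75*i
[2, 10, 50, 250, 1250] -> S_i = 2*5^i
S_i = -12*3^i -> [-12, -36, -108, -324, -972]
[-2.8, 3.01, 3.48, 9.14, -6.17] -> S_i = Random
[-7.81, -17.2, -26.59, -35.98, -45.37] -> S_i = -7.81 + -9.39*i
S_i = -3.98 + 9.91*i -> [-3.98, 5.93, 15.84, 25.75, 35.66]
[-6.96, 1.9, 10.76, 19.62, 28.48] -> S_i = -6.96 + 8.86*i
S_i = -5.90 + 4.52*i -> [-5.9, -1.38, 3.14, 7.66, 12.18]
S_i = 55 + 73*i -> [55, 128, 201, 274, 347]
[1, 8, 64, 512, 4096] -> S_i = 1*8^i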